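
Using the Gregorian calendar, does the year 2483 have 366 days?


Gregorian leap year rule: divisible by 4, but not by 100, unless also by 400.
2483 is not divisible by 4 -> not a leap year

No


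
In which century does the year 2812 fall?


Century = (year - 1) // 100 + 1
= (2812 - 1) // 100 + 1
= 2811 // 100 + 1
= 28 + 1

29th century


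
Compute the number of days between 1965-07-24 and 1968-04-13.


From 1965-07-24 to 1968-04-13
1965-07-24: days before July = 31 + 28 + 31 + 30 + 31 + 30 = 181 (1965 is not a leap year); day of year = 181 + 24 = 205
1968-04-13: days before April = 31 + 29 + 31 = 91 (1968 is a leap year); day of year = 91 + 13 = 104
Rest of 1965: 365 - 205 = 160
Full years 1966 (365), 1967 (365): 730
Total = 160 + 730 + 104 = 994

994 days


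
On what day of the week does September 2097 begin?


Target: September 1, 2097
Anchor: Jan 1, 2097. With p = 2097 - 1 = 2096: (p + p//4 - p//100 + p//400) mod 7 = (2096 + 524 - 20 + 5) mod 7 = 2605 mod 7 = 1 -> Tuesday (Mon=0 ... Sun=6)
Days before September (Jan-Aug): 243 days
Weekday index = (1 + 243) mod 7 = 6

Sunday


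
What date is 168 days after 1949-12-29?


Start: 1949-12-29, add 168 days
December 1949 has 31 days: 31 - 29 = 2 days to December 31 -> 166 left
January 1950 has 31 days -> 135 left
February 1950 has 28 days -> 107 left
March 1950 has 31 days -> 76 left
April 1950 has 30 days -> 46 left
May 1950 has 31 days -> 15 left
June 1950: 15 <= 30 -> lands on June 15

Result: 1950-06-15


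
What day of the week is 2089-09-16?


Date: September 16, 2089
Anchor: Jan 1, 2089. With p = 2089 - 1 = 2088: (p + p//4 - p//100 + p//400) mod 7 = (2088 + 522 - 20 + 5) mod 7 = 2595 mod 7 = 5 -> Saturday (Mon=0 ... Sun=6)
Days before September (Jan-Aug): 243; offset = 243 + 16 - 1 = 258
Weekday index = (5 + 258) mod 7 = 4

Day of the week: Friday


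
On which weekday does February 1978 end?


February 1978 has 28 days
Anchor: Jan 1, 1978. With p = 1978 - 1 = 1977: (p + p//4 - p//100 + p//400) mod 7 = (1977 + 494 - 19 + 4) mod 7 = 2456 mod 7 = 6 -> Sunday (Mon=0 ... Sun=6)
Days before February (Jan): 31; February 1 index = (6 + 31) mod 7 = 2 -> Wednesday
Last day offset: 28 - 1 = 27 days
Weekday index = (2 + 27) mod 7 = 1

Tuesday, February 28


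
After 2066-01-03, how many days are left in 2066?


Day of year: 3 of 365
Remaining = 365 - 3

362 days


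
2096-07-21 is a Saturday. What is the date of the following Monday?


Current: Saturday
Target: Monday
Days ahead: 2

Next Monday: 2096-07-23


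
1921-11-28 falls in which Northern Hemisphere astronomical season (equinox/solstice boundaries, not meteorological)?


Date: November 28
Astronomical Autumn (approx.; exact equinox/solstice day varies by year): September 22 to December 20
November 28 falls within the Autumn window

Autumn


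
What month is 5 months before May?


May is month 5
5 - 5 = 0; wrap: 0 + 12 = 12

December


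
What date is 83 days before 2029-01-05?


Start: 2029-01-05, subtract 83 days
Back 5 days from January 5 reaches December 31, 2028 -> 78 left
December 2028 has 31 days -> back to November 30, 2028 -> 47 left
November 2028 has 30 days -> back to October 31, 2028 -> 17 left
October 2028: 31 - 17 = 14 -> lands on October 14

Result: 2028-10-14


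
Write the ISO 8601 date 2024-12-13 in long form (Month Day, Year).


ISO 2024-12-13 parses as year=2024, month=12, day=13
Month 12 -> December

December 13, 2024


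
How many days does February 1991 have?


February 1991 (leap year: no)

28 days


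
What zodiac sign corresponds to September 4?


Date: September 4
Conventional tropical zodiac dates: Virgo from August 23 onward; Libra starts September 23
September 4 falls within the Virgo range

Virgo


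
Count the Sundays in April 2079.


April 2079 has 30 days
Anchor: Jan 1, 2079. With p = 2079 - 1 = 2078: (p + p//4 - p//100 + p//400) mod 7 = (2078 + 519 - 20 + 5) mod 7 = 2582 mod 7 = 6 -> Sunday (Mon=0 ... Sun=6)
Days before April (Jan-Mar): 90; April 1 index = (6 + 90) mod 7 = 5 -> Saturday
First Sunday is April 2
Sundays: 2, 9, 16, 23, 30

5 Sundays


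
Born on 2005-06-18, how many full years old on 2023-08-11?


Birth: 2005-06-18
Reference: 2023-08-11
Year difference: 2023 - 2005 = 18

18 years old


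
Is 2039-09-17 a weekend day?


Anchor: Jan 1, 2039. With p = 2039 - 1 = 2038: (p + p//4 - p//100 + p//400) mod 7 = (2038 + 509 - 20 + 5) mod 7 = 2532 mod 7 = 5 -> Saturday (Mon=0 ... Sun=6)
Day of year: 260; offset = 259
Weekday index = (5 + 259) mod 7 = 5 -> Saturday
Weekend days: Saturday, Sunday

Yes


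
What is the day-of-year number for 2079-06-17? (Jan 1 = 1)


Date: June 17, 2079
Days in months 1 through 5: 151
Plus 17 days in June

Day of year: 168


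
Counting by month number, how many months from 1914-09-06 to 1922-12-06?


From September 1914 to December 1922
8 years * 12 = 96 months, plus 3 months = 99

99 months


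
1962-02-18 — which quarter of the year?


Month: February (month 2)
Q1: Jan-Mar, Q2: Apr-Jun, Q3: Jul-Sep, Q4: Oct-Dec

Q1


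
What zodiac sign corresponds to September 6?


Date: September 6
Conventional tropical zodiac dates: Virgo from August 23 onward; Libra starts September 23
September 6 falls within the Virgo range

Virgo


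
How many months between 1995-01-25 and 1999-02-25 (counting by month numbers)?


From January 1995 to February 1999
4 years * 12 = 48 months, plus 1 month = 49

49 months


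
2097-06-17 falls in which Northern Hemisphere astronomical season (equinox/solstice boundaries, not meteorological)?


Date: June 17
Astronomical Spring (approx.; exact equinox/solstice day varies by year): March 20 to June 20
June 17 falls within the Spring window

Spring


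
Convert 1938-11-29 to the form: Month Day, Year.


ISO 1938-11-29 parses as year=1938, month=11, day=29
Month 11 -> November

November 29, 1938


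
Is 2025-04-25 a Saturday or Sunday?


Anchor: Jan 1, 2025. With p = 2025 - 1 = 2024: (p + p//4 - p//100 + p//400) mod 7 = (2024 + 506 - 20 + 5) mod 7 = 2515 mod 7 = 2 -> Wednesday (Mon=0 ... Sun=6)
Day of year: 115; offset = 114
Weekday index = (2 + 114) mod 7 = 4 -> Friday
Weekend days: Saturday, Sunday

No


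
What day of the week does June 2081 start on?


Target: June 1, 2081
Anchor: Jan 1, 2081. With p = 2081 - 1 = 2080: (p + p//4 - p//100 + p//400) mod 7 = (2080 + 520 - 20 + 5) mod 7 = 2585 mod 7 = 2 -> Wednesday (Mon=0 ... Sun=6)
Days before June (Jan-May): 151 days
Weekday index = (2 + 151) mod 7 = 6

Sunday


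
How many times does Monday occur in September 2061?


September 2061 has 30 days
Anchor: Jan 1, 2061. With p = 2061 - 1 = 2060: (p + p//4 - p//100 + p//400) mod 7 = (2060 + 515 - 20 + 5) mod 7 = 2560 mod 7 = 5 -> Saturday (Mon=0 ... Sun=6)
Days before September (Jan-Aug): 243; September 1 index = (5 + 243) mod 7 = 3 -> Thursday
First Monday is September 5
Mondays: 5, 12, 19, 26

4 Mondays


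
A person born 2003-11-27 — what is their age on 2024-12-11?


Birth: 2003-11-27
Reference: 2024-12-11
Year difference: 2024 - 2003 = 21

21 years old


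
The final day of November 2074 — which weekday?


November 2074 has 30 days
Anchor: Jan 1, 2074. With p = 2074 - 1 = 2073: (p + p//4 - p//100 + p//400) mod 7 = (2073 + 518 - 20 + 5) mod 7 = 2576 mod 7 = 0 -> Monday (Mon=0 ... Sun=6)
Days before November (Jan-Oct): 304; November 1 index = (0 + 304) mod 7 = 3 -> Thursday
Last day offset: 30 - 1 = 29 days
Weekday index = (3 + 29) mod 7 = 4

Friday, November 30


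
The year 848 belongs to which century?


Century = (year - 1) // 100 + 1
= (848 - 1) // 100 + 1
= 847 // 100 + 1
= 8 + 1

9th century


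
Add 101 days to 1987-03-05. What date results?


Start: 1987-03-05, add 101 days
March 1987 has 31 days: 31 - 5 = 26 days to March 31 -> 75 left
April 1987 has 30 days -> 45 left
May 1987 has 31 days -> 14 left
June 1987: 14 <= 30 -> lands on June 14

Result: 1987-06-14


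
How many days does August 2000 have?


August 2000

31 days


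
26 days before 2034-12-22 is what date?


Start: 2034-12-22, subtract 26 days
Back 22 days from December 22 reaches November 30, 2034 -> 4 left
November 2034: 30 - 4 = 26 -> lands on November 26

Result: 2034-11-26


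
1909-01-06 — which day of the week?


Date: January 6, 1909
Anchor: Jan 1, 1909. With p = 1909 - 1 = 1908: (p + p//4 - p//100 + p//400) mod 7 = (1908 + 477 - 19 + 4) mod 7 = 2370 mod 7 = 4 -> Friday (Mon=0 ... Sun=6)
Days into year = 6 - 1 = 5
Weekday index = (4 + 5) mod 7 = 2

Day of the week: Wednesday


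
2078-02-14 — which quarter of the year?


Month: February (month 2)
Q1: Jan-Mar, Q2: Apr-Jun, Q3: Jul-Sep, Q4: Oct-Dec

Q1


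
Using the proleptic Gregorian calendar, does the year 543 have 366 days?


Gregorian leap year rule: divisible by 4, but not by 100, unless also by 400.
543 is not divisible by 4 -> not a leap year

No


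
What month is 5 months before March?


March is month 3
3 - 5 = -2; wrap: -2 + 12 = 10

October


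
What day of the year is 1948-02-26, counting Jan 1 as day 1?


Date: February 26, 1948
Days in months 1 through 1: 31
Plus 26 days in February

Day of year: 57


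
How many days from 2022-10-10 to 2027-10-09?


From 2022-10-10 to 2027-10-09
2022-10-10: days before October = 31 + 28 + 31 + 30 + 31 + 30 + 31 + 31 + 30 = 273 (2022 is not a leap year); day of year = 273 + 10 = 283
2027-10-09: days before October = 31 + 28 + 31 + 30 + 31 + 30 + 31 + 31 + 30 = 273 (2027 is not a leap year); day of year = 273 + 9 = 282
Rest of 2022: 365 - 283 = 82
Full years 2023 (365), 2024 (366), 2025 (365), 2026 (365): 1461
Total = 82 + 1461 + 282 = 1825

1825 days


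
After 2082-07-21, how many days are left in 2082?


Day of year: 202 of 365
Remaining = 365 - 202

163 days


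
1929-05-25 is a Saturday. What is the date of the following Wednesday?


Current: Saturday
Target: Wednesday
Days ahead: 4

Next Wednesday: 1929-05-29


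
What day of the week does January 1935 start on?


Target: January 1, 1935
Anchor: Jan 1, 1935. With p = 1935 - 1 = 1934: (p + p//4 - p//100 + p//400) mod 7 = (1934 + 483 - 19 + 4) mod 7 = 2402 mod 7 = 1 -> Tuesday (Mon=0 ... Sun=6)
Offset from anchor: 0 days
Weekday index = (1 + 0) mod 7 = 1

Tuesday


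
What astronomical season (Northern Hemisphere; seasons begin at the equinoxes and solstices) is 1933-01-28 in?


Date: January 28
Astronomical Winter (approx.; exact equinox/solstice day varies by year): December 21 to March 19
January 28 falls within the Winter window

Winter


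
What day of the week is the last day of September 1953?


September 1953 has 30 days
Anchor: Jan 1, 1953. With p = 1953 - 1 = 1952: (p + p//4 - p//100 + p//400) mod 7 = (1952 + 488 - 19 + 4) mod 7 = 2425 mod 7 = 3 -> Thursday (Mon=0 ... Sun=6)
Days before September (Jan-Aug): 243; September 1 index = (3 + 243) mod 7 = 1 -> Tuesday
Last day offset: 30 - 1 = 29 days
Weekday index = (1 + 29) mod 7 = 2

Wednesday, September 30


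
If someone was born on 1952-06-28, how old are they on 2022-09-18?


Birth: 1952-06-28
Reference: 2022-09-18
Year difference: 2022 - 1952 = 70

70 years old


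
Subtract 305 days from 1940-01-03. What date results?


Start: 1940-01-03, subtract 305 days
Back 3 days from January 3 reaches December 31, 1939 -> 302 left
December 1939 has 31 days -> back to November 30, 1939 -> 271 left
November 1939 has 30 days -> back to October 31, 1939 -> 241 left
October 1939 has 31 days -> back to September 30, 1939 -> 210 left
September 1939 has 30 days -> back to August 31, 1939 -> 180 left
August 1939 has 31 days -> back to July 31, 1939 -> 149 left
July 1939 has 31 days -> back to June 30, 1939 -> 118 left
June 1939 has 30 days -> back to May 31, 1939 -> 88 left
May 1939 has 31 days -> back to April 30, 1939 -> 57 left
April 1939 has 30 days -> back to March 31, 1939 -> 27 left
March 1939: 31 - 27 = 4 -> lands on March 4

Result: 1939-03-04


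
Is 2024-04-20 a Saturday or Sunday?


Anchor: Jan 1, 2024. With p = 2024 - 1 = 2023: (p + p//4 - p//100 + p//400) mod 7 = (2023 + 505 - 20 + 5) mod 7 = 2513 mod 7 = 0 -> Monday (Mon=0 ... Sun=6)
Day of year: 111; offset = 110
Weekday index = (0 + 110) mod 7 = 5 -> Saturday
Weekend days: Saturday, Sunday

Yes


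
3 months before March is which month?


March is month 3
3 - 3 = 0; wrap: 0 + 12 = 12

December


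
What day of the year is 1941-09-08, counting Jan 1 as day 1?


Date: September 8, 1941
Days in months 1 through 8: 243
Plus 8 days in September

Day of year: 251


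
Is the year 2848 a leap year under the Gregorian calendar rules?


Gregorian leap year rule: divisible by 4, but not by 100, unless also by 400.
2848 is divisible by 4 but not 100 -> leap year

Yes


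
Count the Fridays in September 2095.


September 2095 has 30 days
Anchor: Jan 1, 2095. With p = 2095 - 1 = 2094: (p + p//4 - p//100 + p//400) mod 7 = (2094 + 523 - 20 + 5) mod 7 = 2602 mod 7 = 5 -> Saturday (Mon=0 ... Sun=6)
Days before September (Jan-Aug): 243; September 1 index = (5 + 243) mod 7 = 3 -> Thursday
First Friday is September 2
Fridays: 2, 9, 16, 23, 30

5 Fridays


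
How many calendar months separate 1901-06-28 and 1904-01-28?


From June 1901 to January 1904
3 years * 12 = 36 months, minus 5 months = 31

31 months


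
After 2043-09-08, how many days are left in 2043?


Day of year: 251 of 365
Remaining = 365 - 251

114 days


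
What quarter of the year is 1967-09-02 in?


Month: September (month 9)
Q1: Jan-Mar, Q2: Apr-Jun, Q3: Jul-Sep, Q4: Oct-Dec

Q3


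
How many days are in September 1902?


September 1902

30 days


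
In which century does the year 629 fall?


Century = (year - 1) // 100 + 1
= (629 - 1) // 100 + 1
= 628 // 100 + 1
= 6 + 1

7th century


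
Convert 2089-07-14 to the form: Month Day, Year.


ISO 2089-07-14 parses as year=2089, month=07, day=14
Month 7 -> July

July 14, 2089


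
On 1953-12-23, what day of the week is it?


Date: December 23, 1953
Anchor: Jan 1, 1953. With p = 1953 - 1 = 1952: (p + p//4 - p//100 + p//400) mod 7 = (1952 + 488 - 19 + 4) mod 7 = 2425 mod 7 = 3 -> Thursday (Mon=0 ... Sun=6)
Days before December (Jan-Nov): 334; offset = 334 + 23 - 1 = 356
Weekday index = (3 + 356) mod 7 = 2

Day of the week: Wednesday


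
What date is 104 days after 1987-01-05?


Start: 1987-01-05, add 104 days
January 1987 has 31 days: 31 - 5 = 26 days to January 31 -> 78 left
February 1987 has 28 days -> 50 left
March 1987 has 31 days -> 19 left
April 1987: 19 <= 30 -> lands on April 19

Result: 1987-04-19


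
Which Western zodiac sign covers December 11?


Date: December 11
Conventional tropical zodiac dates: Sagittarius from November 22 onward; Capricorn starts December 22
December 11 falls within the Sagittarius range

Sagittarius


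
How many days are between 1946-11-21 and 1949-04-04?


From 1946-11-21 to 1949-04-04
1946-11-21: days before November = 31 + 28 + 31 + 30 + 31 + 30 + 31 + 31 + 30 + 31 = 304 (1946 is not a leap year); day of year = 304 + 21 = 325
1949-04-04: days before April = 31 + 28 + 31 = 90 (1949 is not a leap year); day of year = 90 + 4 = 94
Rest of 1946: 365 - 325 = 40
Full years 1947 (365), 1948 (366): 731
Total = 40 + 731 + 94 = 865

865 days


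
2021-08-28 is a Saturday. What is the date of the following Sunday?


Current: Saturday
Target: Sunday
Days ahead: 1

Next Sunday: 2021-08-29


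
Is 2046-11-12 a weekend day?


Anchor: Jan 1, 2046. With p = 2046 - 1 = 2045: (p + p//4 - p//100 + p//400) mod 7 = (2045 + 511 - 20 + 5) mod 7 = 2541 mod 7 = 0 -> Monday (Mon=0 ... Sun=6)
Day of year: 316; offset = 315
Weekday index = (0 + 315) mod 7 = 0 -> Monday
Weekend days: Saturday, Sunday

No


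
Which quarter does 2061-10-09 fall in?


Month: October (month 10)
Q1: Jan-Mar, Q2: Apr-Jun, Q3: Jul-Sep, Q4: Oct-Dec

Q4


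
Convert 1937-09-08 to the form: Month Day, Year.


ISO 1937-09-08 parses as year=1937, month=09, day=08
Month 9 -> September

September 8, 1937


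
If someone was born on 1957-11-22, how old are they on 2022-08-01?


Birth: 1957-11-22
Reference: 2022-08-01
Year difference: 2022 - 1957 = 65
Birthday not yet reached in 2022, subtract 1

64 years old


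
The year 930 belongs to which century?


Century = (year - 1) // 100 + 1
= (930 - 1) // 100 + 1
= 929 // 100 + 1
= 9 + 1

10th century


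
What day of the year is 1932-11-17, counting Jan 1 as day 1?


Date: November 17, 1932
Days in months 1 through 10: 305
Plus 17 days in November

Day of year: 322


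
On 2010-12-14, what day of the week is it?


Date: December 14, 2010
Anchor: Jan 1, 2010. With p = 2010 - 1 = 2009: (p + p//4 - p//100 + p//400) mod 7 = (2009 + 502 - 20 + 5) mod 7 = 2496 mod 7 = 4 -> Friday (Mon=0 ... Sun=6)
Days before December (Jan-Nov): 334; offset = 334 + 14 - 1 = 347
Weekday index = (4 + 347) mod 7 = 1

Day of the week: Tuesday


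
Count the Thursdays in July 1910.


July 1910 has 31 days
Anchor: Jan 1, 1910. With p = 1910 - 1 = 1909: (p + p//4 - p//100 + p//400) mod 7 = (1909 + 477 - 19 + 4) mod 7 = 2371 mod 7 = 5 -> Saturday (Mon=0 ... Sun=6)
Days before July (Jan-Jun): 181; July 1 index = (5 + 181) mod 7 = 4 -> Friday
First Thursday is July 7
Thursdays: 7, 14, 21, 28

4 Thursdays


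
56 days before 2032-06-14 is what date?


Start: 2032-06-14, subtract 56 days
Back 14 days from June 14 reaches May 31, 2032 -> 42 left
May 2032 has 31 days -> back to April 30, 2032 -> 11 left
April 2032: 30 - 11 = 19 -> lands on April 19

Result: 2032-04-19


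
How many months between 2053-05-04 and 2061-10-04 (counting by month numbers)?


From May 2053 to October 2061
8 years * 12 = 96 months, plus 5 months = 101

101 months


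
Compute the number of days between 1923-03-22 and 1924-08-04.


From 1923-03-22 to 1924-08-04
1923-03-22: days before March = 31 + 28 = 59 (1923 is not a leap year); day of year = 59 + 22 = 81
1924-08-04: days before August = 31 + 29 + 31 + 30 + 31 + 30 + 31 = 213 (1924 is a leap year); day of year = 213 + 4 = 217
Rest of 1923: 365 - 81 = 284
Total = 284 + 217 = 501

501 days


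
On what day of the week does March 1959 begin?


Target: March 1, 1959
Anchor: Jan 1, 1959. With p = 1959 - 1 = 1958: (p + p//4 - p//100 + p//400) mod 7 = (1958 + 489 - 19 + 4) mod 7 = 2432 mod 7 = 3 -> Thursday (Mon=0 ... Sun=6)
Days before March (Jan-Feb): 59 days
Weekday index = (3 + 59) mod 7 = 6

Sunday


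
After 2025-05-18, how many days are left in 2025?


Day of year: 138 of 365
Remaining = 365 - 138

227 days


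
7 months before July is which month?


July is month 7
7 - 7 = 0; wrap: 0 + 12 = 12

December


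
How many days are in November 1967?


November 1967

30 days


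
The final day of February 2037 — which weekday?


February 2037 has 28 days
Anchor: Jan 1, 2037. With p = 2037 - 1 = 2036: (p + p//4 - p//100 + p//400) mod 7 = (2036 + 509 - 20 + 5) mod 7 = 2530 mod 7 = 3 -> Thursday (Mon=0 ... Sun=6)
Days before February (Jan): 31; February 1 index = (3 + 31) mod 7 = 6 -> Sunday
Last day offset: 28 - 1 = 27 days
Weekday index = (6 + 27) mod 7 = 5

Saturday, February 28


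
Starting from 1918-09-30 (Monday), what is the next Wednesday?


Current: Monday
Target: Wednesday
Days ahead: 2

Next Wednesday: 1918-10-02


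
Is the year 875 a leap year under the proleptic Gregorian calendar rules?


Gregorian leap year rule: divisible by 4, but not by 100, unless also by 400.
875 is not divisible by 4 -> not a leap year

No


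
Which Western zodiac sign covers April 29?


Date: April 29
Conventional tropical zodiac dates: Taurus from April 20 onward; Gemini starts May 21
April 29 falls within the Taurus range

Taurus


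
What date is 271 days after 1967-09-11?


Start: 1967-09-11, add 271 days
September 1967 has 30 days: 30 - 11 = 19 days to September 30 -> 252 left
October 1967 has 31 days -> 221 left
November 1967 has 30 days -> 191 left
December 1967 has 31 days -> 160 left
January 1968 has 31 days -> 129 left
February 1968 has 29 days -> 100 left
March 1968 has 31 days -> 69 left
April 1968 has 30 days -> 39 left
May 1968 has 31 days -> 8 left
June 1968: 8 <= 30 -> lands on June 8

Result: 1968-06-08


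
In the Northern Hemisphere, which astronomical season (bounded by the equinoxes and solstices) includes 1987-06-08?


Date: June 8
Astronomical Spring (approx.; exact equinox/solstice day varies by year): March 20 to June 20
June 8 falls within the Spring window

Spring


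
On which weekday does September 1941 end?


September 1941 has 30 days
Anchor: Jan 1, 1941. With p = 1941 - 1 = 1940: (p + p//4 - p//100 + p//400) mod 7 = (1940 + 485 - 19 + 4) mod 7 = 2410 mod 7 = 2 -> Wednesday (Mon=0 ... Sun=6)
Days before September (Jan-Aug): 243; September 1 index = (2 + 243) mod 7 = 0 -> Monday
Last day offset: 30 - 1 = 29 days
Weekday index = (0 + 29) mod 7 = 1

Tuesday, September 30


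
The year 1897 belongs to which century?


Century = (year - 1) // 100 + 1
= (1897 - 1) // 100 + 1
= 1896 // 100 + 1
= 18 + 1

19th century


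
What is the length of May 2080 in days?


May 2080

31 days


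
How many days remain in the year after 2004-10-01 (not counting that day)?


Day of year: 275 of 366
Remaining = 366 - 275

91 days


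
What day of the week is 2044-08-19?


Date: August 19, 2044
Anchor: Jan 1, 2044. With p = 2044 - 1 = 2043: (p + p//4 - p//100 + p//400) mod 7 = (2043 + 510 - 20 + 5) mod 7 = 2538 mod 7 = 4 -> Friday (Mon=0 ... Sun=6)
Days before August (Jan-Jul): 213; offset = 213 + 19 - 1 = 231
Weekday index = (4 + 231) mod 7 = 4

Day of the week: Friday


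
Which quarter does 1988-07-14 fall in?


Month: July (month 7)
Q1: Jan-Mar, Q2: Apr-Jun, Q3: Jul-Sep, Q4: Oct-Dec

Q3


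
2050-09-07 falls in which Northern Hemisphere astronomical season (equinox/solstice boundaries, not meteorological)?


Date: September 7
Astronomical Summer (approx.; exact equinox/solstice day varies by year): June 21 to September 21
September 7 falls within the Summer window

Summer


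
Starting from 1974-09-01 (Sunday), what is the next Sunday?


Current: Sunday
Target: Sunday
Days ahead: 7

Next Sunday: 1974-09-08


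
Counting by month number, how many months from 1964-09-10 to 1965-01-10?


From September 1964 to January 1965
1 year * 12 = 12 months, minus 8 months = 4

4 months


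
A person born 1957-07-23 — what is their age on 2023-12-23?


Birth: 1957-07-23
Reference: 2023-12-23
Year difference: 2023 - 1957 = 66

66 years old


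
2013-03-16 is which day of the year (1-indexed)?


Date: March 16, 2013
Days in months 1 through 2: 59
Plus 16 days in March

Day of year: 75


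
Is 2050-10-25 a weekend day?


Anchor: Jan 1, 2050. With p = 2050 - 1 = 2049: (p + p//4 - p//100 + p//400) mod 7 = (2049 + 512 - 20 + 5) mod 7 = 2546 mod 7 = 5 -> Saturday (Mon=0 ... Sun=6)
Day of year: 298; offset = 297
Weekday index = (5 + 297) mod 7 = 1 -> Tuesday
Weekend days: Saturday, Sunday

No


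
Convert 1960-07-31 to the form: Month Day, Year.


ISO 1960-07-31 parses as year=1960, month=07, day=31
Month 7 -> July

July 31, 1960


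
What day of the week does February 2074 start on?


Target: February 1, 2074
Anchor: Jan 1, 2074. With p = 2074 - 1 = 2073: (p + p//4 - p//100 + p//400) mod 7 = (2073 + 518 - 20 + 5) mod 7 = 2576 mod 7 = 0 -> Monday (Mon=0 ... Sun=6)
Days before February (Jan): 31 days
Weekday index = (0 + 31) mod 7 = 3

Thursday


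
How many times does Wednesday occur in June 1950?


June 1950 has 30 days
Anchor: Jan 1, 1950. With p = 1950 - 1 = 1949: (p + p//4 - p//100 + p//400) mod 7 = (1949 + 487 - 19 + 4) mod 7 = 2421 mod 7 = 6 -> Sunday (Mon=0 ... Sun=6)
Days before June (Jan-May): 151; June 1 index = (6 + 151) mod 7 = 3 -> Thursday
First Wednesday is June 7
Wednesdays: 7, 14, 21, 28

4 Wednesdays


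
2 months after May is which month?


May is month 5
5 + 2 = 7

July


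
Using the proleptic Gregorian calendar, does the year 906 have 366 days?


Gregorian leap year rule: divisible by 4, but not by 100, unless also by 400.
906 is not divisible by 4 -> not a leap year

No


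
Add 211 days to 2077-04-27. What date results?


Start: 2077-04-27, add 211 days
April 2077 has 30 days: 30 - 27 = 3 days to April 30 -> 208 left
May 2077 has 31 days -> 177 left
June 2077 has 30 days -> 147 left
July 2077 has 31 days -> 116 left
August 2077 has 31 days -> 85 left
September 2077 has 30 days -> 55 left
October 2077 has 31 days -> 24 left
November 2077: 24 <= 30 -> lands on November 24

Result: 2077-11-24


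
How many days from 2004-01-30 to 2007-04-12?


From 2004-01-30 to 2007-04-12
2004-01-30: day of year = 30
2007-04-12: days before April = 31 + 28 + 31 = 90 (2007 is not a leap year); day of year = 90 + 12 = 102
Rest of 2004: 366 - 30 = 336
Full years 2005 (365), 2006 (365): 730
Total = 336 + 730 + 102 = 1168

1168 days


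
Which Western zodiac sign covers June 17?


Date: June 17
Conventional tropical zodiac dates: Gemini from May 21 onward; Cancer starts June 21
June 17 falls within the Gemini range

Gemini


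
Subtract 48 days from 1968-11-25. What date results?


Start: 1968-11-25, subtract 48 days
Back 25 days from November 25 reaches October 31, 1968 -> 23 left
October 1968: 31 - 23 = 8 -> lands on October 8

Result: 1968-10-08


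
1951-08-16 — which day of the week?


Date: August 16, 1951
Anchor: Jan 1, 1951. With p = 1951 - 1 = 1950: (p + p//4 - p//100 + p//400) mod 7 = (1950 + 487 - 19 + 4) mod 7 = 2422 mod 7 = 0 -> Monday (Mon=0 ... Sun=6)
Days before August (Jan-Jul): 212; offset = 212 + 16 - 1 = 227
Weekday index = (0 + 227) mod 7 = 3

Day of the week: Thursday


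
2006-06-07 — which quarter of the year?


Month: June (month 6)
Q1: Jan-Mar, Q2: Apr-Jun, Q3: Jul-Sep, Q4: Oct-Dec

Q2


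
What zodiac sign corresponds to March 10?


Date: March 10
Conventional tropical zodiac dates: Pisces from February 19 onward; Aries starts March 21
March 10 falls within the Pisces range

Pisces


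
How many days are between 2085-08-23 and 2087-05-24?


From 2085-08-23 to 2087-05-24
2085-08-23: days before August = 31 + 28 + 31 + 30 + 31 + 30 + 31 = 212 (2085 is not a leap year); day of year = 212 + 23 = 235
2087-05-24: days before May = 31 + 28 + 31 + 30 = 120 (2087 is not a leap year); day of year = 120 + 24 = 144
Rest of 2085: 365 - 235 = 130
Full years 2086 (365): 365
Total = 130 + 365 + 144 = 639

639 days


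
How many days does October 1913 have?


October 1913

31 days


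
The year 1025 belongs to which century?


Century = (year - 1) // 100 + 1
= (1025 - 1) // 100 + 1
= 1024 // 100 + 1
= 10 + 1

11th century


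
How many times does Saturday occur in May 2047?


May 2047 has 31 days
Anchor: Jan 1, 2047. With p = 2047 - 1 = 2046: (p + p//4 - p//100 + p//400) mod 7 = (2046 + 511 - 20 + 5) mod 7 = 2542 mod 7 = 1 -> Tuesday (Mon=0 ... Sun=6)
Days before May (Jan-Apr): 120; May 1 index = (1 + 120) mod 7 = 2 -> Wednesday
First Saturday is May 4
Saturdays: 4, 11, 18, 25

4 Saturdays


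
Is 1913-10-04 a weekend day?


Anchor: Jan 1, 1913. With p = 1913 - 1 = 1912: (p + p//4 - p//100 + p//400) mod 7 = (1912 + 478 - 19 + 4) mod 7 = 2375 mod 7 = 2 -> Wednesday (Mon=0 ... Sun=6)
Day of year: 277; offset = 276
Weekday index = (2 + 276) mod 7 = 5 -> Saturday
Weekend days: Saturday, Sunday

Yes


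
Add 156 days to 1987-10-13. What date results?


Start: 1987-10-13, add 156 days
October 1987 has 31 days: 31 - 13 = 18 days to October 31 -> 138 left
November 1987 has 30 days -> 108 left
December 1987 has 31 days -> 77 left
January 1988 has 31 days -> 46 left
February 1988 has 29 days -> 17 left
March 1988: 17 <= 31 -> lands on March 17

Result: 1988-03-17


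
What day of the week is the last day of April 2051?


April 2051 has 30 days
Anchor: Jan 1, 2051. With p = 2051 - 1 = 2050: (p + p//4 - p//100 + p//400) mod 7 = (2050 + 512 - 20 + 5) mod 7 = 2547 mod 7 = 6 -> Sunday (Mon=0 ... Sun=6)
Days before April (Jan-Mar): 90; April 1 index = (6 + 90) mod 7 = 5 -> Saturday
Last day offset: 30 - 1 = 29 days
Weekday index = (5 + 29) mod 7 = 6

Sunday, April 30


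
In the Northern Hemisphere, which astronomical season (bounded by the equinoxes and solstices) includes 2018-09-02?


Date: September 2
Astronomical Summer (approx.; exact equinox/solstice day varies by year): June 21 to September 21
September 2 falls within the Summer window

Summer


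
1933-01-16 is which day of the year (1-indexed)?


Date: January 16, 1933
No months before January
Plus 16 days in January

Day of year: 16


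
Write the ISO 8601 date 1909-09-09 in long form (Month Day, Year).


ISO 1909-09-09 parses as year=1909, month=09, day=09
Month 9 -> September

September 9, 1909


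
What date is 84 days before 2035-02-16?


Start: 2035-02-16, subtract 84 days
Back 16 days from February 16 reaches January 31, 2035 -> 68 left
January 2035 has 31 days -> back to December 31, 2034 -> 37 left
December 2034 has 31 days -> back to November 30, 2034 -> 6 left
November 2034: 30 - 6 = 24 -> lands on November 24

Result: 2034-11-24


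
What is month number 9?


Month 9 of 12

September


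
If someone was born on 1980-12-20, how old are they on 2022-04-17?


Birth: 1980-12-20
Reference: 2022-04-17
Year difference: 2022 - 1980 = 42
Birthday not yet reached in 2022, subtract 1

41 years old


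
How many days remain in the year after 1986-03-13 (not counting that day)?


Day of year: 72 of 365
Remaining = 365 - 72

293 days


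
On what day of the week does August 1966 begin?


Target: August 1, 1966
Anchor: Jan 1, 1966. With p = 1966 - 1 = 1965: (p + p//4 - p//100 + p//400) mod 7 = (1965 + 491 - 19 + 4) mod 7 = 2441 mod 7 = 5 -> Saturday (Mon=0 ... Sun=6)
Days before August (Jan-Jul): 212 days
Weekday index = (5 + 212) mod 7 = 0

Monday


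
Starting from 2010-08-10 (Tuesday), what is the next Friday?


Current: Tuesday
Target: Friday
Days ahead: 3

Next Friday: 2010-08-13


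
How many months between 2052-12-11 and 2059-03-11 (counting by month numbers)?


From December 2052 to March 2059
7 years * 12 = 84 months, minus 9 months = 75

75 months


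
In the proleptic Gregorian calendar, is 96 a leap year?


Gregorian leap year rule: divisible by 4, but not by 100, unless also by 400.
96 is divisible by 4 but not 100 -> leap year

Yes


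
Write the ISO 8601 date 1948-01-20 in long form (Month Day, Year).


ISO 1948-01-20 parses as year=1948, month=01, day=20
Month 1 -> January

January 20, 1948


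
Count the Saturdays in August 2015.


August 2015 has 31 days
Anchor: Jan 1, 2015. With p = 2015 - 1 = 2014: (p + p//4 - p//100 + p//400) mod 7 = (2014 + 503 - 20 + 5) mod 7 = 2502 mod 7 = 3 -> Thursday (Mon=0 ... Sun=6)
Days before August (Jan-Jul): 212; August 1 index = (3 + 212) mod 7 = 5 -> Saturday
First Saturday is August 1
Saturdays: 1, 8, 15, 22, 29

5 Saturdays


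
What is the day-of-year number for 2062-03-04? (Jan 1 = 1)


Date: March 4, 2062
Days in months 1 through 2: 59
Plus 4 days in March

Day of year: 63


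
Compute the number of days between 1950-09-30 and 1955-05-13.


From 1950-09-30 to 1955-05-13
1950-09-30: days before September = 31 + 28 + 31 + 30 + 31 + 30 + 31 + 31 = 243 (1950 is not a leap year); day of year = 243 + 30 = 273
1955-05-13: days before May = 31 + 28 + 31 + 30 = 120 (1955 is not a leap year); day of year = 120 + 13 = 133
Rest of 1950: 365 - 273 = 92
Full years 1951 (365), 1952 (366), 1953 (365), 1954 (365): 1461
Total = 92 + 1461 + 133 = 1686

1686 days


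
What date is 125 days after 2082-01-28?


Start: 2082-01-28, add 125 days
January 2082 has 31 days: 31 - 28 = 3 days to January 31 -> 122 left
February 2082 has 28 days -> 94 left
March 2082 has 31 days -> 63 left
April 2082 has 30 days -> 33 left
May 2082 has 31 days -> 2 left
June 2082: 2 <= 30 -> lands on June 2

Result: 2082-06-02


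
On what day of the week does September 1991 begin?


Target: September 1, 1991
Anchor: Jan 1, 1991. With p = 1991 - 1 = 1990: (p + p//4 - p//100 + p//400) mod 7 = (1990 + 497 - 19 + 4) mod 7 = 2472 mod 7 = 1 -> Tuesday (Mon=0 ... Sun=6)
Days before September (Jan-Aug): 243 days
Weekday index = (1 + 243) mod 7 = 6

Sunday


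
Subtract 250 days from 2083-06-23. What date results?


Start: 2083-06-23, subtract 250 days
Back 23 days from June 23 reaches May 31, 2083 -> 227 left
May 2083 has 31 days -> back to April 30, 2083 -> 196 left
April 2083 has 30 days -> back to March 31, 2083 -> 166 left
March 2083 has 31 days -> back to February 28, 2083 -> 135 left
February 2083 has 28 days -> back to January 31, 2083 -> 107 left
January 2083 has 31 days -> back to December 31, 2082 -> 76 left
December 2082 has 31 days -> back to November 30, 2082 -> 45 left
November 2082 has 30 days -> back to October 31, 2082 -> 15 left
October 2082: 31 - 15 = 16 -> lands on October 16

Result: 2082-10-16


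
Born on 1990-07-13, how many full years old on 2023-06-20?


Birth: 1990-07-13
Reference: 2023-06-20
Year difference: 2023 - 1990 = 33
Birthday not yet reached in 2023, subtract 1

32 years old


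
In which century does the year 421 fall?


Century = (year - 1) // 100 + 1
= (421 - 1) // 100 + 1
= 420 // 100 + 1
= 4 + 1

5th century


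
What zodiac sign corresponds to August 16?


Date: August 16
Conventional tropical zodiac dates: Leo from July 23 onward; Virgo starts August 23
August 16 falls within the Leo range

Leo


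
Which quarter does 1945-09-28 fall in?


Month: September (month 9)
Q1: Jan-Mar, Q2: Apr-Jun, Q3: Jul-Sep, Q4: Oct-Dec

Q3


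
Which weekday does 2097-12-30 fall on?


Date: December 30, 2097
Anchor: Jan 1, 2097. With p = 2097 - 1 = 2096: (p + p//4 - p//100 + p//400) mod 7 = (2096 + 524 - 20 + 5) mod 7 = 2605 mod 7 = 1 -> Tuesday (Mon=0 ... Sun=6)
Days before December (Jan-Nov): 334; offset = 334 + 30 - 1 = 363
Weekday index = (1 + 363) mod 7 = 0

Day of the week: Monday


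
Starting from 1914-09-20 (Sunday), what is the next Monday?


Current: Sunday
Target: Monday
Days ahead: 1

Next Monday: 1914-09-21


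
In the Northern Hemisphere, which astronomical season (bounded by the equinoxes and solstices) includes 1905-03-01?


Date: March 1
Astronomical Winter (approx.; exact equinox/solstice day varies by year): December 21 to March 19
March 1 falls within the Winter window

Winter


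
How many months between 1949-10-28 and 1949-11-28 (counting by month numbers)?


From October 1949 to November 1949
0 years * 12 = 0 months, plus 1 month = 1

1 month


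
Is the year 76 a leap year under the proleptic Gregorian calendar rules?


Gregorian leap year rule: divisible by 4, but not by 100, unless also by 400.
76 is divisible by 4 but not 100 -> leap year

Yes


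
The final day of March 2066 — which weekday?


March 2066 has 31 days
Anchor: Jan 1, 2066. With p = 2066 - 1 = 2065: (p + p//4 - p//100 + p//400) mod 7 = (2065 + 516 - 20 + 5) mod 7 = 2566 mod 7 = 4 -> Friday (Mon=0 ... Sun=6)
Days before March (Jan-Feb): 59; March 1 index = (4 + 59) mod 7 = 0 -> Monday
Last day offset: 31 - 1 = 30 days
Weekday index = (0 + 30) mod 7 = 2

Wednesday, March 31


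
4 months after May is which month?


May is month 5
5 + 4 = 9

September


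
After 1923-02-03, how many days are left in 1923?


Day of year: 34 of 365
Remaining = 365 - 34

331 days


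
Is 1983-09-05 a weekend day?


Anchor: Jan 1, 1983. With p = 1983 - 1 = 1982: (p + p//4 - p//100 + p//400) mod 7 = (1982 + 495 - 19 + 4) mod 7 = 2462 mod 7 = 5 -> Saturday (Mon=0 ... Sun=6)
Day of year: 248; offset = 247
Weekday index = (5 + 247) mod 7 = 0 -> Monday
Weekend days: Saturday, Sunday

No


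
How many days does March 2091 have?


March 2091

31 days


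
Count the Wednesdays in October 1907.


October 1907 has 31 days
Anchor: Jan 1, 1907. With p = 1907 - 1 = 1906: (p + p//4 - p//100 + p//400) mod 7 = (1906 + 476 - 19 + 4) mod 7 = 2367 mod 7 = 1 -> Tuesday (Mon=0 ... Sun=6)
Days before October (Jan-Sep): 273; October 1 index = (1 + 273) mod 7 = 1 -> Tuesday
First Wednesday is October 2
Wednesdays: 2, 9, 16, 23, 30

5 Wednesdays


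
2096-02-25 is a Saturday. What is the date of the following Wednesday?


Current: Saturday
Target: Wednesday
Days ahead: 4

Next Wednesday: 2096-02-29


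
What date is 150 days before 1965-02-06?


Start: 1965-02-06, subtract 150 days
Back 6 days from February 6 reaches January 31, 1965 -> 144 left
January 1965 has 31 days -> back to December 31, 1964 -> 113 left
December 1964 has 31 days -> back to November 30, 1964 -> 82 left
November 1964 has 30 days -> back to October 31, 1964 -> 52 left
October 1964 has 31 days -> back to September 30, 1964 -> 21 left
September 1964: 30 - 21 = 9 -> lands on September 9

Result: 1964-09-09


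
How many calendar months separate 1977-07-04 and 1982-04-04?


From July 1977 to April 1982
5 years * 12 = 60 months, minus 3 months = 57

57 months


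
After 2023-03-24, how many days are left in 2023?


Day of year: 83 of 365
Remaining = 365 - 83

282 days


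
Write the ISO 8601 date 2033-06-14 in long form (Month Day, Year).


ISO 2033-06-14 parses as year=2033, month=06, day=14
Month 6 -> June

June 14, 2033


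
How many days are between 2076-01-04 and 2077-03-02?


From 2076-01-04 to 2077-03-02
2076-01-04: day of year = 4
2077-03-02: days before March = 31 + 28 = 59 (2077 is not a leap year); day of year = 59 + 2 = 61
Rest of 2076: 366 - 4 = 362
Total = 362 + 61 = 423

423 days


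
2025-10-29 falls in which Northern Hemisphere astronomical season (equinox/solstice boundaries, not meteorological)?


Date: October 29
Astronomical Autumn (approx.; exact equinox/solstice day varies by year): September 22 to December 20
October 29 falls within the Autumn window

Autumn


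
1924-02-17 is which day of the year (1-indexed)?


Date: February 17, 1924
Days in months 1 through 1: 31
Plus 17 days in February

Day of year: 48


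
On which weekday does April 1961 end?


April 1961 has 30 days
Anchor: Jan 1, 1961. With p = 1961 - 1 = 1960: (p + p//4 - p//100 + p//400) mod 7 = (1960 + 490 - 19 + 4) mod 7 = 2435 mod 7 = 6 -> Sunday (Mon=0 ... Sun=6)
Days before April (Jan-Mar): 90; April 1 index = (6 + 90) mod 7 = 5 -> Saturday
Last day offset: 30 - 1 = 29 days
Weekday index = (5 + 29) mod 7 = 6

Sunday, April 30


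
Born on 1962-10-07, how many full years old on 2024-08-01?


Birth: 1962-10-07
Reference: 2024-08-01
Year difference: 2024 - 1962 = 62
Birthday not yet reached in 2024, subtract 1

61 years old


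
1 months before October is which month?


October is month 10
10 - 1 = 9

September


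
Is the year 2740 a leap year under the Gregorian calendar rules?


Gregorian leap year rule: divisible by 4, but not by 100, unless also by 400.
2740 is divisible by 4 but not 100 -> leap year

Yes


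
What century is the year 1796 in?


Century = (year - 1) // 100 + 1
= (1796 - 1) // 100 + 1
= 1795 // 100 + 1
= 17 + 1

18th century


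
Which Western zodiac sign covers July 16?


Date: July 16
Conventional tropical zodiac dates: Cancer from June 21 onward; Leo starts July 23
July 16 falls within the Cancer range

Cancer


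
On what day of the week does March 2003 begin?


Target: March 1, 2003
Anchor: Jan 1, 2003. With p = 2003 - 1 = 2002: (p + p//4 - p//100 + p//400) mod 7 = (2002 + 500 - 20 + 5) mod 7 = 2487 mod 7 = 2 -> Wednesday (Mon=0 ... Sun=6)
Days before March (Jan-Feb): 59 days
Weekday index = (2 + 59) mod 7 = 5

Saturday


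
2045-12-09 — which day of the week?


Date: December 9, 2045
Anchor: Jan 1, 2045. With p = 2045 - 1 = 2044: (p + p//4 - p//100 + p//400) mod 7 = (2044 + 511 - 20 + 5) mod 7 = 2540 mod 7 = 6 -> Sunday (Mon=0 ... Sun=6)
Days before December (Jan-Nov): 334; offset = 334 + 9 - 1 = 342
Weekday index = (6 + 342) mod 7 = 5

Day of the week: Saturday
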